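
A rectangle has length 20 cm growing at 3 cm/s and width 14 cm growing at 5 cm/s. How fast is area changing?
142 cm²/s

A = lw
dA/dt = w·dl/dt + l·dw/dt = 14·3 + 20·5 = 142 cm²/s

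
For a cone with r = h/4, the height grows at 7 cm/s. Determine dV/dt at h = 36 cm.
567π cm³/s

V = (1/3)π(h/4)²h = πh³/48
dV/dt = πh²/16 · 7
At h = 36: dV/dt = 567π cm³/s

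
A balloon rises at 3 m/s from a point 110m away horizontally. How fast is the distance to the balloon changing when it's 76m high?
114√4469/4469 ≈ 1.705 m/s

z² = 110² + y²
z = √(110² + 76²) = 2√4469
dz/dt = y/z · dy/dt = 76/(2√4469) · 3 = 114√4469/4469 ≈ 1.705 m/s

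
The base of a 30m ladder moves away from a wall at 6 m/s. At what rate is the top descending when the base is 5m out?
6√35/35 ≈ 1.014 m/s

x² + y² = 30²
2x·dx/dt + 2y·dy/dt = 0
dy/dt = -x/y · dx/dt = -5/(5√35) · 6 = -6√35/35 m/s
The top is descending at 6√35/35 ≈ 1.014 m/s.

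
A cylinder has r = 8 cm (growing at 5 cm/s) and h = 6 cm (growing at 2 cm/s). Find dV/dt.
608π cm³/s

V = πr²h
dV/dt = 2πrh·dr/dt + πr²·dh/dt
= 2π(8)(6)(5) + π(8)²(2)
= 608π cm³/s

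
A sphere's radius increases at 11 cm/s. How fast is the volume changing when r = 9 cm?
3564π cm³/s

V = (4/3)πr³
dV/dt = dV/dr · dr/dt = 4πr² · 11
At r = 9: dV/dt = 3564π cm³/s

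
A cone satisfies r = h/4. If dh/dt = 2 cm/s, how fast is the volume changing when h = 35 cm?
1225π/8 cm³/s

V = (1/3)π(h/4)²h = πh³/48
dV/dt = πh²/16 · 2
At h = 35: dV/dt = 1225π/8 cm³/s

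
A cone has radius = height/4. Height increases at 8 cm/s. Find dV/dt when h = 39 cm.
1521π/2 cm³/s

V = (1/3)π(h/4)²h = πh³/48
dV/dt = πh²/16 · 8
At h = 39: dV/dt = 1521π/2 cm³/s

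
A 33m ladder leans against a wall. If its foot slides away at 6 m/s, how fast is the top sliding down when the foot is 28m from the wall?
168√305/305 ≈ 9.62 m/s

x² + y² = 33²
2x·dx/dt + 2y·dy/dt = 0
dy/dt = -x/y · dx/dt = -28/√305 · 6 = -168√305/305 m/s
The top is descending at 168√305/305 ≈ 9.62 m/s.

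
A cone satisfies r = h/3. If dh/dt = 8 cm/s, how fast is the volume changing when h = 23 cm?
4232π/9 cm³/s

V = (1/3)π(h/3)²h = πh³/27
dV/dt = πh²/9 · 8
At h = 23: dV/dt = 4232π/9 cm³/s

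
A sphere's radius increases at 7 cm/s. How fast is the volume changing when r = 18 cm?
9072π cm³/s

V = (4/3)πr³
dV/dt = dV/dr · dr/dt = 4πr² · 7
At r = 18: dV/dt = 9072π cm³/s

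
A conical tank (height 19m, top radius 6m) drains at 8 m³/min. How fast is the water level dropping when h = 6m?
361/(162π) ≈ 0.7093 m/min

r/h = 6/19, so r = (6/19)h
V = (1/3)πr²h = (1/3)π((6/19)h)²h = (12/361)πh³
dV/dh = (36/361)πh²
dh/dt = (dV/dt)/(dV/dh) = -8/((36/361)π·6²) = -361/(162π) m/min
The level is dropping at 361/(162π) ≈ 0.7093 m/min.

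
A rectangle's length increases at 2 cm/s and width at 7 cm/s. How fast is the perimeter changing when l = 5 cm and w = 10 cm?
18 cm/s

P = 2(l + w)
dP/dt = 2(dl/dt + dw/dt) = 2(2 + 7) = 18 cm/s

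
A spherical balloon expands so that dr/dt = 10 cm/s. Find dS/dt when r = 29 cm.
2320π cm²/s

S = 4πr²
dS/dt = dS/dr · dr/dt = 8πr · 10
At r = 29: dS/dt = 2320π cm²/s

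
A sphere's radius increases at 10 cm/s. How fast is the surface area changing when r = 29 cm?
2320π cm²/s

S = 4πr²
dS/dt = dS/dr · dr/dt = 8πr · 10
At r = 29: dS/dt = 2320π cm²/s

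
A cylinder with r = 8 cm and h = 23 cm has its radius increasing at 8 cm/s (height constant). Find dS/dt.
624π cm²/s

S = 2πrh + 2πr² (lateral + bases)
dS/dt = (2πh + 4πr)·dr/dt = (2π·23 + 4π·8)·8
= 624π cm²/s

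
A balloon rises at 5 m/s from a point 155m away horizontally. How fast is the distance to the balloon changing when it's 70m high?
70√1157/1157 ≈ 2.058 m/s

z² = 155² + y²
z = √(155² + 70²) = 5√1157
dz/dt = y/z · dy/dt = 70/(5√1157) · 5 = 70√1157/1157 ≈ 2.058 m/s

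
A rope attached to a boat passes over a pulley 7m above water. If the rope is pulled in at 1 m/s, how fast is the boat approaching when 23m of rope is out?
23√30/120 ≈ 1.05 m/s

rope² = x² + 7²
x = √(23² - 7²) = 4√30
dx/dt = (rope/x) · d(rope)/dt = (23/(4√30)) · (-1) = -23√30/120 m/s
The boat approaches at 23√30/120 ≈ 1.05 m/s.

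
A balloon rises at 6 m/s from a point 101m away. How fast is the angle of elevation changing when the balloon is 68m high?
0.040877 rad/s

tan(θ) = y/101
sec²(θ) · dθ/dt = (1/101) · dy/dt
dθ/dt = cos²(θ)/101 · 6 = 101/(101² + 68²) · 6
dθ/dt = 0.040877 rad/s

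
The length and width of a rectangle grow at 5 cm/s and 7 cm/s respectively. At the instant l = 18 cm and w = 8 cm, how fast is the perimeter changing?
24 cm/s

P = 2(l + w)
dP/dt = 2(dl/dt + dw/dt) = 2(5 + 7) = 24 cm/s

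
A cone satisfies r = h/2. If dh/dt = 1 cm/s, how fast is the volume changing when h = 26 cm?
169π cm³/s

V = (1/3)π(h/2)²h = πh³/12
dV/dt = πh²/4 · 1
At h = 26: dV/dt = 169π cm³/s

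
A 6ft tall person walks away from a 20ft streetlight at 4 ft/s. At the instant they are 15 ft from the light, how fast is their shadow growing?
12/7 ft/s

By similar triangles: 20/(x+s) = 6/s
Solving: s = 6x/14
ds/dt = 6/14 · dx/dt = 3/7 · 4 = 12/7 ft/s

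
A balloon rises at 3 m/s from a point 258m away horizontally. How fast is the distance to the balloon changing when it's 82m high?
123√18322/18322 ≈ 0.9087 m/s

z² = 258² + y²
z = √(258² + 82²) = 2√18322
dz/dt = y/z · dy/dt = 82/(2√18322) · 3 = 123√18322/18322 ≈ 0.9087 m/s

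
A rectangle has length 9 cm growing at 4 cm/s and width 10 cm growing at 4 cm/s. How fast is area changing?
76 cm²/s

A = lw
dA/dt = w·dl/dt + l·dw/dt = 10·4 + 9·4 = 76 cm²/s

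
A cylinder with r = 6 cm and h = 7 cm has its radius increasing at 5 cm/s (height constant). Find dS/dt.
190π cm²/s

S = 2πrh + 2πr² (lateral + bases)
dS/dt = (2πh + 4πr)·dr/dt = (2π·7 + 4π·6)·5
= 190π cm²/s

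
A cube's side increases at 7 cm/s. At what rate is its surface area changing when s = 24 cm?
2016 cm²/s

A = 6s²
dA/dt = 12s · ds/dt = 12·24·7 = 2016 cm²/s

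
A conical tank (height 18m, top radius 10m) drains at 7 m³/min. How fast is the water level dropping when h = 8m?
567/(1600π) ≈ 0.1128 m/min

r/h = 10/18, so r = (5/9)h
V = (1/3)πr²h = (1/3)π((5/9)h)²h = (25/243)πh³
dV/dh = (25/81)πh²
dh/dt = (dV/dt)/(dV/dh) = -7/((25/81)π·8²) = -567/(1600π) m/min
The level is dropping at 567/(1600π) ≈ 0.1128 m/min.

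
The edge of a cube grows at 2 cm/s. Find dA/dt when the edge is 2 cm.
48 cm²/s

A = 6s²
dA/dt = 12s · ds/dt = 12·2·2 = 48 cm²/s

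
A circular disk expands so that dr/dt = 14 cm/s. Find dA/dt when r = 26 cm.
728π cm²/s

A = πr²
dA/dt = 2πr · dr/dt = 2π(26)(14) = 728π cm²/s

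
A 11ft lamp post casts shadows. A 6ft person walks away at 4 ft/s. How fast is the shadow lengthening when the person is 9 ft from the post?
24/5 ft/s

By similar triangles: 11/(x+s) = 6/s
Solving: s = 6x/5
ds/dt = 6/5 · dx/dt = 6/5 · 4 = 24/5 ft/s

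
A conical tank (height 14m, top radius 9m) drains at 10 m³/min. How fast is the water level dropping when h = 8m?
245/(648π) ≈ 0.1203 m/min

r/h = 9/14, so r = (9/14)h
V = (1/3)πr²h = (1/3)π((9/14)h)²h = (27/196)πh³
dV/dh = (81/196)πh²
dh/dt = (dV/dt)/(dV/dh) = -10/((81/196)π·8²) = -245/(648π) m/min
The level is dropping at 245/(648π) ≈ 0.1203 m/min.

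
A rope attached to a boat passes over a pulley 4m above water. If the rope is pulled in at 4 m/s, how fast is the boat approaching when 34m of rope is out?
68√285/285 ≈ 4.028 m/s

rope² = x² + 4²
x = √(34² - 4²) = 2√285
dx/dt = (rope/x) · d(rope)/dt = (34/(2√285)) · (-4) = -68√285/285 m/s
The boat approaches at 68√285/285 ≈ 4.028 m/s.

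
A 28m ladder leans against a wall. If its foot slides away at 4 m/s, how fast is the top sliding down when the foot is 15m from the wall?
60√559/559 ≈ 2.538 m/s

x² + y² = 28²
2x·dx/dt + 2y·dy/dt = 0
dy/dt = -x/y · dx/dt = -15/√559 · 4 = -60√559/559 m/s
The top is descending at 60√559/559 ≈ 2.538 m/s.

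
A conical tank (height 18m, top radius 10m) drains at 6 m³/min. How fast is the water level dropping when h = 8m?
243/(800π) ≈ 0.09669 m/min

r/h = 10/18, so r = (5/9)h
V = (1/3)πr²h = (1/3)π((5/9)h)²h = (25/243)πh³
dV/dh = (25/81)πh²
dh/dt = (dV/dt)/(dV/dh) = -6/((25/81)π·8²) = -243/(800π) m/min
The level is dropping at 243/(800π) ≈ 0.09669 m/min.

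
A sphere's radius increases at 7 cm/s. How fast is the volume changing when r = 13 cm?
4732π cm³/s

V = (4/3)πr³
dV/dt = dV/dr · dr/dt = 4πr² · 7
At r = 13: dV/dt = 4732π cm³/s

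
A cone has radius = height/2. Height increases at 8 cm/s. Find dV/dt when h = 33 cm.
2178π cm³/s

V = (1/3)π(h/2)²h = πh³/12
dV/dt = πh²/4 · 8
At h = 33: dV/dt = 2178π cm³/s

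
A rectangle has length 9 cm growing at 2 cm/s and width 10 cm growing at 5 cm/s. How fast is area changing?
65 cm²/s

A = lw
dA/dt = w·dl/dt + l·dw/dt = 10·2 + 9·5 = 65 cm²/s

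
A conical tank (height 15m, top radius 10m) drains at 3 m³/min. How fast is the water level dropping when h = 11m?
27/(484π) ≈ 0.01776 m/min

r/h = 10/15, so r = (2/3)h
V = (1/3)πr²h = (1/3)π((2/3)h)²h = (4/27)πh³
dV/dh = (4/9)πh²
dh/dt = (dV/dt)/(dV/dh) = -3/((4/9)π·11²) = -27/(484π) m/min
The level is dropping at 27/(484π) ≈ 0.01776 m/min.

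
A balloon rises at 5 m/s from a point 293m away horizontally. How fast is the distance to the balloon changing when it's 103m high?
515√96458/96458 ≈ 1.658 m/s

z² = 293² + y²
z = √(293² + 103²) = √96458
dz/dt = y/z · dy/dt = 103/√96458 · 5 = 515√96458/96458 ≈ 1.658 m/s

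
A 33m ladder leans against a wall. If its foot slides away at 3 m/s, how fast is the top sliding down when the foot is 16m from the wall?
48√17/119 ≈ 1.663 m/s

x² + y² = 33²
2x·dx/dt + 2y·dy/dt = 0
dy/dt = -x/y · dx/dt = -16/(7√17) · 3 = -48√17/119 m/s
The top is descending at 48√17/119 ≈ 1.663 m/s.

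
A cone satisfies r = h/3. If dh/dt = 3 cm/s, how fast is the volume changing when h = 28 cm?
784π/3 cm³/s

V = (1/3)π(h/3)²h = πh³/27
dV/dt = πh²/9 · 3
At h = 28: dV/dt = 784π/3 cm³/s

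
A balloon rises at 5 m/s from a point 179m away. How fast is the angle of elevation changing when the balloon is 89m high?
0.022396 rad/s

tan(θ) = y/179
sec²(θ) · dθ/dt = (1/179) · dy/dt
dθ/dt = cos²(θ)/179 · 5 = 179/(179² + 89²) · 5
dθ/dt = 0.022396 rad/s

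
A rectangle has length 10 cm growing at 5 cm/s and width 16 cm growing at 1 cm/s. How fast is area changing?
90 cm²/s

A = lw
dA/dt = w·dl/dt + l·dw/dt = 16·5 + 10·1 = 90 cm²/s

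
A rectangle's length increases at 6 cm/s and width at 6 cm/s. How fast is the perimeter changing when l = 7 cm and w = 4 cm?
24 cm/s

P = 2(l + w)
dP/dt = 2(dl/dt + dw/dt) = 2(6 + 6) = 24 cm/s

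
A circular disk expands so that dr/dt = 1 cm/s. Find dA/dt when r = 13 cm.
26π cm²/s

A = πr²
dA/dt = 2πr · dr/dt = 2π(13)(1) = 26π cm²/s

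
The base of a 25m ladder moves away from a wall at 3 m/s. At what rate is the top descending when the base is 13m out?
13√114/76 ≈ 1.826 m/s

x² + y² = 25²
2x·dx/dt + 2y·dy/dt = 0
dy/dt = -x/y · dx/dt = -13/(2√114) · 3 = -13√114/76 m/s
The top is descending at 13√114/76 ≈ 1.826 m/s.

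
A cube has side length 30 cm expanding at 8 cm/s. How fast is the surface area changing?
2880 cm²/s

A = 6s²
dA/dt = 12s · ds/dt = 12·30·8 = 2880 cm²/s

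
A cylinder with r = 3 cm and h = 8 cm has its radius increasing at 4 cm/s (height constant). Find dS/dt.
112π cm²/s

S = 2πrh + 2πr² (lateral + bases)
dS/dt = (2πh + 4πr)·dr/dt = (2π·8 + 4π·3)·4
= 112π cm²/s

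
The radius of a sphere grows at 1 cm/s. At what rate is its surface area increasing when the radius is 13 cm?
104π cm²/s

S = 4πr²
dS/dt = dS/dr · dr/dt = 8πr · 1
At r = 13: dS/dt = 104π cm²/s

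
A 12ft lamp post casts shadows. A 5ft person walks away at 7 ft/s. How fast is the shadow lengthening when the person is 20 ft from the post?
5 ft/s

By similar triangles: 12/(x+s) = 5/s
Solving: s = 5x/7
ds/dt = 5/7 · dx/dt = 5/7 · 7 = 5 ft/s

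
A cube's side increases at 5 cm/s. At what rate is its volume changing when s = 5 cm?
375 cm³/s

V = s³
dV/dt = 3s² · ds/dt = 3·5²·5 = 375 cm³/s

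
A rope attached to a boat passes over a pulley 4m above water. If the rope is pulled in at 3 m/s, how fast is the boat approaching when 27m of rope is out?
81√713/713 ≈ 3.033 m/s

rope² = x² + 4²
x = √(27² - 4²) = √713
dx/dt = (rope/x) · d(rope)/dt = (27/√713) · (-3) = -81√713/713 m/s
The boat approaches at 81√713/713 ≈ 3.033 m/s.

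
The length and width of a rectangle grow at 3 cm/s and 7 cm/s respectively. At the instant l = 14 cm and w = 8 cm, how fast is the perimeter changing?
20 cm/s

P = 2(l + w)
dP/dt = 2(dl/dt + dw/dt) = 2(3 + 7) = 20 cm/s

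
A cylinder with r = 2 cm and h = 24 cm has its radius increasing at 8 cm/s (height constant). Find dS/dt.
448π cm²/s

S = 2πrh + 2πr² (lateral + bases)
dS/dt = (2πh + 4πr)·dr/dt = (2π·24 + 4π·2)·8
= 448π cm²/s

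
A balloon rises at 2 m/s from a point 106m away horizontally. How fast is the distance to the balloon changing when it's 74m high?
37√4178/2089 ≈ 1.145 m/s

z² = 106² + y²
z = √(106² + 74²) = 2√4178
dz/dt = y/z · dy/dt = 74/(2√4178) · 2 = 37√4178/2089 ≈ 1.145 m/s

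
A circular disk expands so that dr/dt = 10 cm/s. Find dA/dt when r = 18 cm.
360π cm²/s

A = πr²
dA/dt = 2πr · dr/dt = 2π(18)(10) = 360π cm²/s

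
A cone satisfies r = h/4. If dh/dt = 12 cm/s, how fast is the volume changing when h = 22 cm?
363π cm³/s

V = (1/3)π(h/4)²h = πh³/48
dV/dt = πh²/16 · 12
At h = 22: dV/dt = 363π cm³/s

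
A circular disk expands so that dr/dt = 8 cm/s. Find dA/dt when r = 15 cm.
240π cm²/s

A = πr²
dA/dt = 2πr · dr/dt = 2π(15)(8) = 240π cm²/s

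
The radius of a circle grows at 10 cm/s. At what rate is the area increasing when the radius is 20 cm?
400π cm²/s

A = πr²
dA/dt = 2πr · dr/dt = 2π(20)(10) = 400π cm²/s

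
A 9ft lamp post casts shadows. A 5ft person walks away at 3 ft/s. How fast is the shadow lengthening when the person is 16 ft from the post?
15/4 ft/s

By similar triangles: 9/(x+s) = 5/s
Solving: s = 5x/4
ds/dt = 5/4 · dx/dt = 5/4 · 3 = 15/4 ft/s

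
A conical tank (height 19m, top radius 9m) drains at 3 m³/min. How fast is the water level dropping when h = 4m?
361/(432π) ≈ 0.266 m/min

r/h = 9/19, so r = (9/19)h
V = (1/3)πr²h = (1/3)π((9/19)h)²h = (27/361)πh³
dV/dh = (81/361)πh²
dh/dt = (dV/dt)/(dV/dh) = -3/((81/361)π·4²) = -361/(432π) m/min
The level is dropping at 361/(432π) ≈ 0.266 m/min.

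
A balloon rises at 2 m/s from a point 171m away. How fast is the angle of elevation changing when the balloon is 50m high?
0.010775 rad/s

tan(θ) = y/171
sec²(θ) · dθ/dt = (1/171) · dy/dt
dθ/dt = cos²(θ)/171 · 2 = 171/(171² + 50²) · 2
dθ/dt = 0.010775 rad/s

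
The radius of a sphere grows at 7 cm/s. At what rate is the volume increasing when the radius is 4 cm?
448π cm³/s

V = (4/3)πr³
dV/dt = dV/dr · dr/dt = 4πr² · 7
At r = 4: dV/dt = 448π cm³/s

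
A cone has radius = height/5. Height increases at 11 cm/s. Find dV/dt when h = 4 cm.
176π/25 cm³/s

V = (1/3)π(h/5)²h = πh³/75
dV/dt = πh²/25 · 11
At h = 4: dV/dt = 176π/25 cm³/s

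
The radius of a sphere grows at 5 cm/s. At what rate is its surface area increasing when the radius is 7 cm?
280π cm²/s

S = 4πr²
dS/dt = dS/dr · dr/dt = 8πr · 5
At r = 7: dS/dt = 280π cm²/s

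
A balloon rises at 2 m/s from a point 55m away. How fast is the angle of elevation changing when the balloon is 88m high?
0.010215 rad/s

tan(θ) = y/55
sec²(θ) · dθ/dt = (1/55) · dy/dt
dθ/dt = cos²(θ)/55 · 2 = 55/(55² + 88²) · 2
dθ/dt = 0.010215 rad/s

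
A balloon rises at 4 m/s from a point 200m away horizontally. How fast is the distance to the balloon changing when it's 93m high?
372√48649/48649 ≈ 1.687 m/s

z² = 200² + y²
z = √(200² + 93²) = √48649
dz/dt = y/z · dy/dt = 93/√48649 · 4 = 372√48649/48649 ≈ 1.687 m/s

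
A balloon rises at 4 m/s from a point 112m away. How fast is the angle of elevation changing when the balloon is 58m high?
0.028162 rad/s

tan(θ) = y/112
sec²(θ) · dθ/dt = (1/112) · dy/dt
dθ/dt = cos²(θ)/112 · 4 = 112/(112² + 58²) · 4
dθ/dt = 0.028162 rad/s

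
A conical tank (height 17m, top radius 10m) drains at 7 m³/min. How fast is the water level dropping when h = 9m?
2023/(8100π) ≈ 0.0795 m/min

r/h = 10/17, so r = (10/17)h
V = (1/3)πr²h = (1/3)π((10/17)h)²h = (100/867)πh³
dV/dh = (100/289)πh²
dh/dt = (dV/dt)/(dV/dh) = -7/((100/289)π·9²) = -2023/(8100π) m/min
The level is dropping at 2023/(8100π) ≈ 0.0795 m/min.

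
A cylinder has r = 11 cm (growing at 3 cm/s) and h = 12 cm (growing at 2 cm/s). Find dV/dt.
1034π cm³/s

V = πr²h
dV/dt = 2πrh·dr/dt + πr²·dh/dt
= 2π(11)(12)(3) + π(11)²(2)
= 1034π cm³/s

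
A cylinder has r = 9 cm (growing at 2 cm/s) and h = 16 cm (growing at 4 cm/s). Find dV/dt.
900π cm³/s

V = πr²h
dV/dt = 2πrh·dr/dt + πr²·dh/dt
= 2π(9)(16)(2) + π(9)²(4)
= 900π cm³/s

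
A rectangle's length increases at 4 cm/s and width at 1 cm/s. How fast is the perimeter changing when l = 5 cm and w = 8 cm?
10 cm/s

P = 2(l + w)
dP/dt = 2(dl/dt + dw/dt) = 2(4 + 1) = 10 cm/s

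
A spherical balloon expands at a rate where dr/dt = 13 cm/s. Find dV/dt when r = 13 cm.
8788π cm³/s

V = (4/3)πr³
dV/dt = dV/dr · dr/dt = 4πr² · 13
At r = 13: dV/dt = 8788π cm³/s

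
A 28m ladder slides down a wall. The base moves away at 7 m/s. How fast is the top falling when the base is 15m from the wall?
105√559/559 ≈ 4.441 m/s

x² + y² = 28²
2x·dx/dt + 2y·dy/dt = 0
dy/dt = -x/y · dx/dt = -15/√559 · 7 = -105√559/559 m/s
The top is descending at 105√559/559 ≈ 4.441 m/s.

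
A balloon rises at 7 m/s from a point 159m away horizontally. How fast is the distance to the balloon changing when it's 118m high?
826√39205/39205 ≈ 4.172 m/s

z² = 159² + y²
z = √(159² + 118²) = √39205
dz/dt = y/z · dy/dt = 118/√39205 · 7 = 826√39205/39205 ≈ 4.172 m/s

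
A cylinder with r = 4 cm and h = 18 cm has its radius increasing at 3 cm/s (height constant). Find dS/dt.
156π cm²/s

S = 2πrh + 2πr² (lateral + bases)
dS/dt = (2πh + 4πr)·dr/dt = (2π·18 + 4π·4)·3
= 156π cm²/s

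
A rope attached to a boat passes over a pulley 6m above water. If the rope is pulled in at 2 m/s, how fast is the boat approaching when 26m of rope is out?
13√10/20 ≈ 2.055 m/s

rope² = x² + 6²
x = √(26² - 6²) = 8√10
dx/dt = (rope/x) · d(rope)/dt = (26/(8√10)) · (-2) = -13√10/20 m/s
The boat approaches at 13√10/20 ≈ 2.055 m/s.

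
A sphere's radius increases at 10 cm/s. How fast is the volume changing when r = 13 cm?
6760π cm³/s

V = (4/3)πr³
dV/dt = dV/dr · dr/dt = 4πr² · 10
At r = 13: dV/dt = 6760π cm³/s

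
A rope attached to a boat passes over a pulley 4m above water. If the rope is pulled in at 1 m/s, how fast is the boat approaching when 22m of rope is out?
11√13/39 ≈ 1.017 m/s

rope² = x² + 4²
x = √(22² - 4²) = 6√13
dx/dt = (rope/x) · d(rope)/dt = (22/(6√13)) · (-1) = -11√13/39 m/s
The boat approaches at 11√13/39 ≈ 1.017 m/s.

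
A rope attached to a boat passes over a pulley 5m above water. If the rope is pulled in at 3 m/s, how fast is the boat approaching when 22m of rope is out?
22√51/51 ≈ 3.081 m/s

rope² = x² + 5²
x = √(22² - 5²) = 3√51
dx/dt = (rope/x) · d(rope)/dt = (22/(3√51)) · (-3) = -22√51/51 m/s
The boat approaches at 22√51/51 ≈ 3.081 m/s.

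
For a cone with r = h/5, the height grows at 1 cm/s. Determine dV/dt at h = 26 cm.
676π/25 cm³/s

V = (1/3)π(h/5)²h = πh³/75
dV/dt = πh²/25 · 1
At h = 26: dV/dt = 676π/25 cm³/s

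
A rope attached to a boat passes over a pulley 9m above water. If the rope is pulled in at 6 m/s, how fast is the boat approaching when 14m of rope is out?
84√115/115 ≈ 7.833 m/s

rope² = x² + 9²
x = √(14² - 9²) = √115
dx/dt = (rope/x) · d(rope)/dt = (14/√115) · (-6) = -84√115/115 m/s
The boat approaches at 84√115/115 ≈ 7.833 m/s.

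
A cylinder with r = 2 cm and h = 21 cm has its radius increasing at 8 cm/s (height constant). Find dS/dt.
400π cm²/s

S = 2πrh + 2πr² (lateral + bases)
dS/dt = (2πh + 4πr)·dr/dt = (2π·21 + 4π·2)·8
= 400π cm²/s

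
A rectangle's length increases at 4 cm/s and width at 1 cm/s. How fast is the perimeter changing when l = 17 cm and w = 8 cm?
10 cm/s

P = 2(l + w)
dP/dt = 2(dl/dt + dw/dt) = 2(4 + 1) = 10 cm/s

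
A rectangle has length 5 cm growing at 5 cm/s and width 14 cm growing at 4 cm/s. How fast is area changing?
90 cm²/s

A = lw
dA/dt = w·dl/dt + l·dw/dt = 14·5 + 5·4 = 90 cm²/s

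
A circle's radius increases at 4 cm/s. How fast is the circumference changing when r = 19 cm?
8π cm/s

C = 2πr
dC/dt = 2π · dr/dt = 2π · 4 = 8π cm/s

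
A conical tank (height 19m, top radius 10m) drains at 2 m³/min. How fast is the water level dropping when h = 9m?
361/(4050π) ≈ 0.02837 m/min

r/h = 10/19, so r = (10/19)h
V = (1/3)πr²h = (1/3)π((10/19)h)²h = (100/1083)πh³
dV/dh = (100/361)πh²
dh/dt = (dV/dt)/(dV/dh) = -2/((100/361)π·9²) = -361/(4050π) m/min
The level is dropping at 361/(4050π) ≈ 0.02837 m/min.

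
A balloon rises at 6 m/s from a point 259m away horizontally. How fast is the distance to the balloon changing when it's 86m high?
516√74477/74477 ≈ 1.891 m/s

z² = 259² + y²
z = √(259² + 86²) = √74477
dz/dt = y/z · dy/dt = 86/√74477 · 6 = 516√74477/74477 ≈ 1.891 m/s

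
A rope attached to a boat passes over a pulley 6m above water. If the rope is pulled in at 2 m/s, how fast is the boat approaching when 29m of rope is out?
58√805/805 ≈ 2.044 m/s

rope² = x² + 6²
x = √(29² - 6²) = √805
dx/dt = (rope/x) · d(rope)/dt = (29/√805) · (-2) = -58√805/805 m/s
The boat approaches at 58√805/805 ≈ 2.044 m/s.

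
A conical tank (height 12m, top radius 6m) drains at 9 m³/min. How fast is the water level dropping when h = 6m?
1/π ≈ 0.3183 m/min

r/h = 6/12, so r = (1/2)h
V = (1/3)πr²h = (1/3)π((1/2)h)²h = (1/12)πh³
dV/dh = (1/4)πh²
dh/dt = (dV/dt)/(dV/dh) = -9/((1/4)π·6²) = -1/π m/min
The level is dropping at 1/π ≈ 0.3183 m/min.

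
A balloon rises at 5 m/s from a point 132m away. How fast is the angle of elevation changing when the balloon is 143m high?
0.017427 rad/s

tan(θ) = y/132
sec²(θ) · dθ/dt = (1/132) · dy/dt
dθ/dt = cos²(θ)/132 · 5 = 132/(132² + 143²) · 5
dθ/dt = 0.017427 rad/s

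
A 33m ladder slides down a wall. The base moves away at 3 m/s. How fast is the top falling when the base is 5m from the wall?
15√266/532 ≈ 0.4599 m/s

x² + y² = 33²
2x·dx/dt + 2y·dy/dt = 0
dy/dt = -x/y · dx/dt = -5/(2√266) · 3 = -15√266/532 m/s
The top is descending at 15√266/532 ≈ 0.4599 m/s.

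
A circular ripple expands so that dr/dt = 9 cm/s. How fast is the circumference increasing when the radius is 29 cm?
18π cm/s

C = 2πr
dC/dt = 2π · dr/dt = 2π · 9 = 18π cm/s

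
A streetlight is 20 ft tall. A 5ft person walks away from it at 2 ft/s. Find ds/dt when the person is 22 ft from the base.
2/3 ft/s

By similar triangles: 20/(x+s) = 5/s
Solving: s = 5x/15
ds/dt = 5/15 · dx/dt = 1/3 · 2 = 2/3 ft/s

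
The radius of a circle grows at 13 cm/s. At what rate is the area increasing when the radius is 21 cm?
546π cm²/s

A = πr²
dA/dt = 2πr · dr/dt = 2π(21)(13) = 546π cm²/s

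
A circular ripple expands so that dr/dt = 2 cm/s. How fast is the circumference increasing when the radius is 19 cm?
4π cm/s

C = 2πr
dC/dt = 2π · dr/dt = 2π · 2 = 4π cm/s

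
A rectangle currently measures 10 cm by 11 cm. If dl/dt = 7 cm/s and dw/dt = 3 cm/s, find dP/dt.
20 cm/s

P = 2(l + w)
dP/dt = 2(dl/dt + dw/dt) = 2(7 + 3) = 20 cm/s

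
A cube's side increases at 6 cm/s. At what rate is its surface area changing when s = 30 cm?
2160 cm²/s

A = 6s²
dA/dt = 12s · ds/dt = 12·30·6 = 2160 cm²/s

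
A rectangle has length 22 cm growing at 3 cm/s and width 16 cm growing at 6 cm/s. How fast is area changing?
180 cm²/s

A = lw
dA/dt = w·dl/dt + l·dw/dt = 16·3 + 22·6 = 180 cm²/s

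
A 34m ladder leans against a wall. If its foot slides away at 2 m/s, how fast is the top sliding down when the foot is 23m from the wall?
46√627/627 ≈ 1.837 m/s

x² + y² = 34²
2x·dx/dt + 2y·dy/dt = 0
dy/dt = -x/y · dx/dt = -23/√627 · 2 = -46√627/627 m/s
The top is descending at 46√627/627 ≈ 1.837 m/s.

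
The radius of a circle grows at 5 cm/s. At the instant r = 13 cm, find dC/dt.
10π cm/s

C = 2πr
dC/dt = 2π · dr/dt = 2π · 5 = 10π cm/s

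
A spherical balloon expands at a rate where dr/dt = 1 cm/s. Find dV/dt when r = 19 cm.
1444π cm³/s

V = (4/3)πr³
dV/dt = dV/dr · dr/dt = 4πr² · 1
At r = 19: dV/dt = 1444π cm³/s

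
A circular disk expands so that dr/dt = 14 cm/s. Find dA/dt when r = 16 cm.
448π cm²/s

A = πr²
dA/dt = 2πr · dr/dt = 2π(16)(14) = 448π cm²/s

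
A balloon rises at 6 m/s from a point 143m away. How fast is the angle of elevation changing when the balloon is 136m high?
0.022031 rad/s

tan(θ) = y/143
sec²(θ) · dθ/dt = (1/143) · dy/dt
dθ/dt = cos²(θ)/143 · 6 = 143/(143² + 136²) · 6
dθ/dt = 0.022031 rad/s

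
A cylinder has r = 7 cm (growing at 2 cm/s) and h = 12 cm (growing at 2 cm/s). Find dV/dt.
434π cm³/s

V = πr²h
dV/dt = 2πrh·dr/dt + πr²·dh/dt
= 2π(7)(12)(2) + π(7)²(2)
= 434π cm³/s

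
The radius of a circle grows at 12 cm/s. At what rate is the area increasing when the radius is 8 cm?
192π cm²/s

A = πr²
dA/dt = 2πr · dr/dt = 2π(8)(12) = 192π cm²/s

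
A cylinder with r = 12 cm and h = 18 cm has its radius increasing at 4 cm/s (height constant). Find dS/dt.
336π cm²/s

S = 2πrh + 2πr² (lateral + bases)
dS/dt = (2πh + 4πr)·dr/dt = (2π·18 + 4π·12)·4
= 336π cm²/s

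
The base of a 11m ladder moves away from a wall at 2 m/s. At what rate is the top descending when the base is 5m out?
5√6/12 ≈ 1.021 m/s

x² + y² = 11²
2x·dx/dt + 2y·dy/dt = 0
dy/dt = -x/y · dx/dt = -5/(4√6) · 2 = -5√6/12 m/s
The top is descending at 5√6/12 ≈ 1.021 m/s.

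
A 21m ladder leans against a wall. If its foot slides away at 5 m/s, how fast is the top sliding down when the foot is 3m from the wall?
5√3/12 ≈ 0.7217 m/s

x² + y² = 21²
2x·dx/dt + 2y·dy/dt = 0
dy/dt = -x/y · dx/dt = -3/(12√3) · 5 = -5√3/12 m/s
The top is descending at 5√3/12 ≈ 0.7217 m/s.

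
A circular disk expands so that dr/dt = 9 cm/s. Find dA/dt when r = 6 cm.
108π cm²/s

A = πr²
dA/dt = 2πr · dr/dt = 2π(6)(9) = 108π cm²/s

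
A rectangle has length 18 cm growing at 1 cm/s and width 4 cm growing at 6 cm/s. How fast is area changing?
112 cm²/s

A = lw
dA/dt = w·dl/dt + l·dw/dt = 4·1 + 18·6 = 112 cm²/s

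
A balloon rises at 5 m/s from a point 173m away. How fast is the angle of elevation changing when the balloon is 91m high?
0.022638 rad/s

tan(θ) = y/173
sec²(θ) · dθ/dt = (1/173) · dy/dt
dθ/dt = cos²(θ)/173 · 5 = 173/(173² + 91²) · 5
dθ/dt = 0.022638 rad/s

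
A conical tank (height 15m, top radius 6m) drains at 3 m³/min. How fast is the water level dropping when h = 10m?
3/(16π) ≈ 0.05968 m/min

r/h = 6/15, so r = (2/5)h
V = (1/3)πr²h = (1/3)π((2/5)h)²h = (4/75)πh³
dV/dh = (4/25)πh²
dh/dt = (dV/dt)/(dV/dh) = -3/((4/25)π·10²) = -3/(16π) m/min
The level is dropping at 3/(16π) ≈ 0.05968 m/min.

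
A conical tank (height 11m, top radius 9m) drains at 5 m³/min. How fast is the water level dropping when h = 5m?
121/(405π) ≈ 0.0951 m/min

r/h = 9/11, so r = (9/11)h
V = (1/3)πr²h = (1/3)π((9/11)h)²h = (27/121)πh³
dV/dh = (81/121)πh²
dh/dt = (dV/dt)/(dV/dh) = -5/((81/121)π·5²) = -121/(405π) m/min
The level is dropping at 121/(405π) ≈ 0.0951 m/min.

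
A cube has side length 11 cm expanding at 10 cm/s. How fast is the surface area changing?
1320 cm²/s

A = 6s²
dA/dt = 12s · ds/dt = 12·11·10 = 1320 cm²/s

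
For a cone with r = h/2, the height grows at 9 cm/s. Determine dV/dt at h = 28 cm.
1764π cm³/s

V = (1/3)π(h/2)²h = πh³/12
dV/dt = πh²/4 · 9
At h = 28: dV/dt = 1764π cm³/s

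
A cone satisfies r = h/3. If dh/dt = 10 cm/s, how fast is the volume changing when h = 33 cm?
1210π cm³/s

V = (1/3)π(h/3)²h = πh³/27
dV/dt = πh²/9 · 10
At h = 33: dV/dt = 1210π cm³/s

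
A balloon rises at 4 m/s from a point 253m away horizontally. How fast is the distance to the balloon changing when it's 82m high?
328√70733/70733 ≈ 1.233 m/s

z² = 253² + y²
z = √(253² + 82²) = √70733
dz/dt = y/z · dy/dt = 82/√70733 · 4 = 328√70733/70733 ≈ 1.233 m/s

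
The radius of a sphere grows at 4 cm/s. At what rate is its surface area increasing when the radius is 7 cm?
224π cm²/s

S = 4πr²
dS/dt = dS/dr · dr/dt = 8πr · 4
At r = 7: dS/dt = 224π cm²/s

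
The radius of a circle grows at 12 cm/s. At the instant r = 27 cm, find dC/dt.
24π cm/s

C = 2πr
dC/dt = 2π · dr/dt = 2π · 12 = 24π cm/s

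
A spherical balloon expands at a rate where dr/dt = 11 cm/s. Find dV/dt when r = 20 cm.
17600π cm³/s

V = (4/3)πr³
dV/dt = dV/dr · dr/dt = 4πr² · 11
At r = 20: dV/dt = 17600π cm³/s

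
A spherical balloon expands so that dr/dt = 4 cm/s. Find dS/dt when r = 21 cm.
672π cm²/s

S = 4πr²
dS/dt = dS/dr · dr/dt = 8πr · 4
At r = 21: dS/dt = 672π cm²/s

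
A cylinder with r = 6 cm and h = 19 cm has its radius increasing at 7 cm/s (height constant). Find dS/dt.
434π cm²/s

S = 2πrh + 2πr² (lateral + bases)
dS/dt = (2πh + 4πr)·dr/dt = (2π·19 + 4π·6)·7
= 434π cm²/s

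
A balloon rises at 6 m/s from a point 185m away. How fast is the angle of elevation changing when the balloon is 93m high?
0.02589 rad/s

tan(θ) = y/185
sec²(θ) · dθ/dt = (1/185) · dy/dt
dθ/dt = cos²(θ)/185 · 6 = 185/(185² + 93²) · 6
dθ/dt = 0.02589 rad/s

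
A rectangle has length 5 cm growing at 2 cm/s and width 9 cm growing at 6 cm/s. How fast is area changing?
48 cm²/s

A = lw
dA/dt = w·dl/dt + l·dw/dt = 9·2 + 5·6 = 48 cm²/s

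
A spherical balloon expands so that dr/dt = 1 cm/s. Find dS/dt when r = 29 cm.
232π cm²/s

S = 4πr²
dS/dt = dS/dr · dr/dt = 8πr · 1
At r = 29: dS/dt = 232π cm²/s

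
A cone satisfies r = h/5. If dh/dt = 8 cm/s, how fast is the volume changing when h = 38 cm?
11552π/25 cm³/s

V = (1/3)π(h/5)²h = πh³/75
dV/dt = πh²/25 · 8
At h = 38: dV/dt = 11552π/25 cm³/s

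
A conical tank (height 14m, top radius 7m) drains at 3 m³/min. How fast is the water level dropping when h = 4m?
3/(4π) ≈ 0.2387 m/min

r/h = 7/14, so r = (1/2)h
V = (1/3)πr²h = (1/3)π((1/2)h)²h = (1/12)πh³
dV/dh = (1/4)πh²
dh/dt = (dV/dt)/(dV/dh) = -3/((1/4)π·4²) = -3/(4π) m/min
The level is dropping at 3/(4π) ≈ 0.2387 m/min.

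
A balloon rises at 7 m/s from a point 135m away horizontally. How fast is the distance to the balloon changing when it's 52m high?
364√20929/20929 ≈ 2.516 m/s

z² = 135² + y²
z = √(135² + 52²) = √20929
dz/dt = y/z · dy/dt = 52/√20929 · 7 = 364√20929/20929 ≈ 2.516 m/s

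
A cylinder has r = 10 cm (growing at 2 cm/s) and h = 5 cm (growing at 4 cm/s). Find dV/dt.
600π cm³/s

V = πr²h
dV/dt = 2πrh·dr/dt + πr²·dh/dt
= 2π(10)(5)(2) + π(10)²(4)
= 600π cm³/s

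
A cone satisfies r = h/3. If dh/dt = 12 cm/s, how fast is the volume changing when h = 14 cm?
784π/3 cm³/s

V = (1/3)π(h/3)²h = πh³/27
dV/dt = πh²/9 · 12
At h = 14: dV/dt = 784π/3 cm³/s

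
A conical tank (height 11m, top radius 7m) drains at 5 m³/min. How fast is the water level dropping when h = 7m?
605/(2401π) ≈ 0.08021 m/min

r/h = 7/11, so r = (7/11)h
V = (1/3)πr²h = (1/3)π((7/11)h)²h = (49/363)πh³
dV/dh = (49/121)πh²
dh/dt = (dV/dt)/(dV/dh) = -5/((49/121)π·7²) = -605/(2401π) m/min
The level is dropping at 605/(2401π) ≈ 0.08021 m/min.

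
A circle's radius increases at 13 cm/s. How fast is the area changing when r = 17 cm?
442π cm²/s

A = πr²
dA/dt = 2πr · dr/dt = 2π(17)(13) = 442π cm²/s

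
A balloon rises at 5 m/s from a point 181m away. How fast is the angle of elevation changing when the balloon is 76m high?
0.023484 rad/s

tan(θ) = y/181
sec²(θ) · dθ/dt = (1/181) · dy/dt
dθ/dt = cos²(θ)/181 · 5 = 181/(181² + 76²) · 5
dθ/dt = 0.023484 rad/s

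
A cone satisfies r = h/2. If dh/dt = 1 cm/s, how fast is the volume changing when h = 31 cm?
961π/4 cm³/s

V = (1/3)π(h/2)²h = πh³/12
dV/dt = πh²/4 · 1
At h = 31: dV/dt = 961π/4 cm³/s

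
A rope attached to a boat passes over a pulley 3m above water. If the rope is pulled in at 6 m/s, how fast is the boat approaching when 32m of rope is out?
192√1015/1015 ≈ 6.027 m/s

rope² = x² + 3²
x = √(32² - 3²) = √1015
dx/dt = (rope/x) · d(rope)/dt = (32/√1015) · (-6) = -192√1015/1015 m/s
The boat approaches at 192√1015/1015 ≈ 6.027 m/s.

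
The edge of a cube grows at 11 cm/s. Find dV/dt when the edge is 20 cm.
13200 cm³/s

V = s³
dV/dt = 3s² · ds/dt = 3·20²·11 = 13200 cm³/s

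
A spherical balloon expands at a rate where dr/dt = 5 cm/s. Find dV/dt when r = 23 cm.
10580π cm³/s

V = (4/3)πr³
dV/dt = dV/dr · dr/dt = 4πr² · 5
At r = 23: dV/dt = 10580π cm³/s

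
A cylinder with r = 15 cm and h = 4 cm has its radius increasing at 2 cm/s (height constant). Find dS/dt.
136π cm²/s

S = 2πrh + 2πr² (lateral + bases)
dS/dt = (2πh + 4πr)·dr/dt = (2π·4 + 4π·15)·2
= 136π cm²/s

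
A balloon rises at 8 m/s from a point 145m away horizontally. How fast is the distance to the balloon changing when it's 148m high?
1184√42929/42929 ≈ 5.714 m/s

z² = 145² + y²
z = √(145² + 148²) = √42929
dz/dt = y/z · dy/dt = 148/√42929 · 8 = 1184√42929/42929 ≈ 5.714 m/s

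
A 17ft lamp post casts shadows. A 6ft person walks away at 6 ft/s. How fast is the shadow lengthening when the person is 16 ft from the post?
36/11 ft/s

By similar triangles: 17/(x+s) = 6/s
Solving: s = 6x/11
ds/dt = 6/11 · dx/dt = 6/11 · 6 = 36/11 ft/s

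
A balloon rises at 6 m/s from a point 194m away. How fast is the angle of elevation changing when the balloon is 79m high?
0.026529 rad/s

tan(θ) = y/194
sec²(θ) · dθ/dt = (1/194) · dy/dt
dθ/dt = cos²(θ)/194 · 6 = 194/(194² + 79²) · 6
dθ/dt = 0.026529 rad/s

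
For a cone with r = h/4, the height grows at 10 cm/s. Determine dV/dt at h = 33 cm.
5445π/8 cm³/s

V = (1/3)π(h/4)²h = πh³/48
dV/dt = πh²/16 · 10
At h = 33: dV/dt = 5445π/8 cm³/s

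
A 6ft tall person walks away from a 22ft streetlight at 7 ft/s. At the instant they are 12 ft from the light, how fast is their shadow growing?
21/8 ft/s

By similar triangles: 22/(x+s) = 6/s
Solving: s = 6x/16
ds/dt = 6/16 · dx/dt = 3/8 · 7 = 21/8 ft/s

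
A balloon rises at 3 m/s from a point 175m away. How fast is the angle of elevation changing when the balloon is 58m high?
0.015446 rad/s

tan(θ) = y/175
sec²(θ) · dθ/dt = (1/175) · dy/dt
dθ/dt = cos²(θ)/175 · 3 = 175/(175² + 58²) · 3
dθ/dt = 0.015446 rad/s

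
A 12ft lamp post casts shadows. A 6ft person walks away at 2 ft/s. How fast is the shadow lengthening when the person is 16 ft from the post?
2 ft/s

By similar triangles: 12/(x+s) = 6/s
Solving: s = 6x/6
ds/dt = 6/6 · dx/dt = 1 · 2 = 2 ft/s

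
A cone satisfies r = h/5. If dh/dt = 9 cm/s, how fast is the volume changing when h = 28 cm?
7056π/25 cm³/s

V = (1/3)π(h/5)²h = πh³/75
dV/dt = πh²/25 · 9
At h = 28: dV/dt = 7056π/25 cm³/s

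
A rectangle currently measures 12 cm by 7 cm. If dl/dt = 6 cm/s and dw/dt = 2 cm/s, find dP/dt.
16 cm/s

P = 2(l + w)
dP/dt = 2(dl/dt + dw/dt) = 2(6 + 2) = 16 cm/s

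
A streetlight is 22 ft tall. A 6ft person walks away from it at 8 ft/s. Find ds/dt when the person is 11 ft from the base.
3 ft/s

By similar triangles: 22/(x+s) = 6/s
Solving: s = 6x/16
ds/dt = 6/16 · dx/dt = 3/8 · 8 = 3 ft/s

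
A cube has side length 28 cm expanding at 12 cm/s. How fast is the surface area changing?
4032 cm²/s

A = 6s²
dA/dt = 12s · ds/dt = 12·28·12 = 4032 cm²/s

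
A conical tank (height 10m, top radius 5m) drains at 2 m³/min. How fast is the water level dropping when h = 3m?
8/(9π) ≈ 0.2829 m/min

r/h = 5/10, so r = (1/2)h
V = (1/3)πr²h = (1/3)π((1/2)h)²h = (1/12)πh³
dV/dh = (1/4)πh²
dh/dt = (dV/dt)/(dV/dh) = -2/((1/4)π·3²) = -8/(9π) m/min
The level is dropping at 8/(9π) ≈ 0.2829 m/min.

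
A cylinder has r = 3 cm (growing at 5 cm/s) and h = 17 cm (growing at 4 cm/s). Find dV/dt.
546π cm³/s

V = πr²h
dV/dt = 2πrh·dr/dt + πr²·dh/dt
= 2π(3)(17)(5) + π(3)²(4)
= 546π cm³/s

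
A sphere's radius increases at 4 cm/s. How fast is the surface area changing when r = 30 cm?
960π cm²/s

S = 4πr²
dS/dt = dS/dr · dr/dt = 8πr · 4
At r = 30: dS/dt = 960π cm²/s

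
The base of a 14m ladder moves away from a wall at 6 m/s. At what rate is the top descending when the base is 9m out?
54√115/115 ≈ 5.036 m/s

x² + y² = 14²
2x·dx/dt + 2y·dy/dt = 0
dy/dt = -x/y · dx/dt = -9/√115 · 6 = -54√115/115 m/s
The top is descending at 54√115/115 ≈ 5.036 m/s.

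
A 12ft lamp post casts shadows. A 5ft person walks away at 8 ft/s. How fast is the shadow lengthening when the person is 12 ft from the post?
40/7 ft/s

By similar triangles: 12/(x+s) = 5/s
Solving: s = 5x/7
ds/dt = 5/7 · dx/dt = 5/7 · 8 = 40/7 ft/s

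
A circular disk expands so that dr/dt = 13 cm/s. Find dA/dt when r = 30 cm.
780π cm²/s

A = πr²
dA/dt = 2πr · dr/dt = 2π(30)(13) = 780π cm²/s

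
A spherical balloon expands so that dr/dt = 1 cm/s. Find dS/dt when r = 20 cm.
160π cm²/s

S = 4πr²
dS/dt = dS/dr · dr/dt = 8πr · 1
At r = 20: dS/dt = 160π cm²/s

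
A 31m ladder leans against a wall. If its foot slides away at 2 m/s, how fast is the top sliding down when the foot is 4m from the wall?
8√105/315 ≈ 0.2602 m/s

x² + y² = 31²
2x·dx/dt + 2y·dy/dt = 0
dy/dt = -x/y · dx/dt = -4/(3√105) · 2 = -8√105/315 m/s
The top is descending at 8√105/315 ≈ 0.2602 m/s.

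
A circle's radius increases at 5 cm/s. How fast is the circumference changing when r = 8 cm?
10π cm/s

C = 2πr
dC/dt = 2π · dr/dt = 2π · 5 = 10π cm/s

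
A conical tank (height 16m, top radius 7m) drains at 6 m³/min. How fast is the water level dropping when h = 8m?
24/(49π) ≈ 0.1559 m/min

r/h = 7/16, so r = (7/16)h
V = (1/3)πr²h = (1/3)π((7/16)h)²h = (49/768)πh³
dV/dh = (49/256)πh²
dh/dt = (dV/dt)/(dV/dh) = -6/((49/256)π·8²) = -24/(49π) m/min
The level is dropping at 24/(49π) ≈ 0.1559 m/min.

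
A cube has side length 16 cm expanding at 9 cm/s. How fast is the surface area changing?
1728 cm²/s

A = 6s²
dA/dt = 12s · ds/dt = 12·16·9 = 1728 cm²/s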